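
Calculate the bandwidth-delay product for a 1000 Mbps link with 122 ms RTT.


BDP = bandwidth * RTT
= 1000 Mbps * 122 ms
= 1000 * 1e6 * 122 / 1000 bits
= 122000000 bits
= 15250000 bytes
= 14892.5781 KB
BDP = 122000000 bits (15250000 bytes)


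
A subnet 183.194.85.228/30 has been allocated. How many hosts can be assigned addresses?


Host bits = 32 - 30 = 2
Total addresses = 2^2 = 4
Usable = total - 2 (network and broadcast)
Usable hosts: 2


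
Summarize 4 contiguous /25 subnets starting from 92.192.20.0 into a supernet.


Original prefix: /25
Number of subnets: 4 = 2^2
New prefix = 25 - 2 = 23
Supernet: 92.192.20.0/23


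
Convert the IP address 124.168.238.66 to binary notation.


124 = 01111100
168 = 10101000
238 = 11101110
66 = 01000010
Binary: 01111100.10101000.11101110.01000010


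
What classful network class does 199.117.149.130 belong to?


First octet: 199
Binary: 11000111
110xxxxx -> Class C (192-223)
Class C, default mask 255.255.255.0 (/24)


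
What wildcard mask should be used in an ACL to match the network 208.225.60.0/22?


Subnet mask: 255.255.252.0
Wildcard = 255.255.255.255 - subnet mask
255 - 255 = 0
255 - 255 = 0
255 - 252 = 3
255 - 0 = 255
Wildcard: 0.0.3.255


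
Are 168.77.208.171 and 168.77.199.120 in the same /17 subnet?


Mask: 255.255.128.0
168.77.208.171 AND mask = 168.77.128.0
168.77.199.120 AND mask = 168.77.128.0
Yes, same subnet (168.77.128.0)


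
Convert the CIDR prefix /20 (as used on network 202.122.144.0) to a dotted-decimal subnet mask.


/20 means 20 network bits, 12 host bits
Binary: 11111111111111111111000000000000
Mask: 255.255.240.0


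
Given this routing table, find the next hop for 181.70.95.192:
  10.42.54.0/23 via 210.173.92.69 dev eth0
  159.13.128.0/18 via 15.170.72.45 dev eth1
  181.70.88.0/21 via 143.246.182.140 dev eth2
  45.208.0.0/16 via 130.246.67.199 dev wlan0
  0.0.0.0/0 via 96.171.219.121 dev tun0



Longest prefix match for 181.70.95.192:
  /23 10.42.54.0: no
  /18 159.13.128.0: no
  /21 181.70.88.0: MATCH
  /16 45.208.0.0: no
  /0 0.0.0.0: MATCH
Selected: next-hop 143.246.182.140 via eth2 (matched /21)


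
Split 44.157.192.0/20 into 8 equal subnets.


New prefix = 20 + 3 = 23
Each subnet has 512 addresses
  44.157.192.0/23
  44.157.194.0/23
  44.157.196.0/23
  44.157.198.0/23
  44.157.200.0/23
  44.157.202.0/23
  44.157.204.0/23
  44.157.206.0/23
Subnets: 44.157.192.0/23, 44.157.194.0/23, 44.157.196.0/23, 44.157.198.0/23, 44.157.200.0/23, 44.157.202.0/23, 44.157.204.0/23, 44.157.206.0/23


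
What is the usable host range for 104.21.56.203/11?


Network: 104.0.0.0
Broadcast: 104.31.255.255
First usable = network + 1
Last usable = broadcast - 1
Range: 104.0.0.1 to 104.31.255.254


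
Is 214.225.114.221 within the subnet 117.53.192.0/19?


Subnet network: 117.53.192.0
Test IP AND mask: 214.225.96.0
No, 214.225.114.221 is not in 117.53.192.0/19


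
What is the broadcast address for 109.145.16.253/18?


Network: 109.145.0.0/18
Host bits = 14
Set all host bits to 1:
Broadcast: 109.145.63.255


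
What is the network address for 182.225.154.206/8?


IP:   10110110.11100001.10011010.11001110
Mask: 11111111.00000000.00000000.00000000
AND operation:
Net:  10110110.00000000.00000000.00000000
Network: 182.0.0.0/8


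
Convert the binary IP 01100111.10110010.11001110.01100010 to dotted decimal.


01100111 = 103
10110010 = 178
11001110 = 206
01100010 = 98
IP: 103.178.206.98


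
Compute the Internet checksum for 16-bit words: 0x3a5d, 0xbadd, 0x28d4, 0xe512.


Sum all words (with carry folding):
+ 0x3a5d = 0x3a5d
+ 0xbadd = 0xf53a
+ 0x28d4 = 0x1e0f
+ 0xe512 = 0x0322
One's complement: ~0x0322
Checksum = 0xfcdd


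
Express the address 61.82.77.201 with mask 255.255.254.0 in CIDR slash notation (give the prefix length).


Binary: 11111111.11111111.11111110.00000000
Count leading 1s
Prefix: /23


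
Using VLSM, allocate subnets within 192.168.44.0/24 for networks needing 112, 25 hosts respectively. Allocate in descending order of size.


112 hosts -> /25 (126 usable): 192.168.44.0/25
25 hosts -> /27 (30 usable): 192.168.44.128/27
Allocation: 192.168.44.0/25 (112 hosts, 126 usable); 192.168.44.128/27 (25 hosts, 30 usable)


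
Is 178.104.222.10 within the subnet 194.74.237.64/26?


Subnet network: 194.74.237.64
Test IP AND mask: 178.104.222.0
No, 178.104.222.10 is not in 194.74.237.64/26


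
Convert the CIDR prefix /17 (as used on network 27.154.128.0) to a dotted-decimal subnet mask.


/17 means 17 network bits, 15 host bits
Binary: 11111111111111111000000000000000
Mask: 255.255.128.0


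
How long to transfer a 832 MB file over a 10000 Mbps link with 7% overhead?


Effective throughput = 10000 * (1 - 7/100) = 9300 Mbps
File size in Mb = 832 * 8 = 6656 Mb
Time = 6656 / 9300
Time = 0.7157 seconds


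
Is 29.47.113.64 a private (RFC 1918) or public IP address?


RFC 1918 private ranges:
  10.0.0.0/8 (10.0.0.0 - 10.255.255.255)
  172.16.0.0/12 (172.16.0.0 - 172.31.255.255)
  192.168.0.0/16 (192.168.0.0 - 192.168.255.255)
Public (not in any RFC 1918 range)


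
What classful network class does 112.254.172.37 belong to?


First octet: 112
Binary: 01110000
0xxxxxxx -> Class A (1-126)
Class A, default mask 255.0.0.0 (/8)


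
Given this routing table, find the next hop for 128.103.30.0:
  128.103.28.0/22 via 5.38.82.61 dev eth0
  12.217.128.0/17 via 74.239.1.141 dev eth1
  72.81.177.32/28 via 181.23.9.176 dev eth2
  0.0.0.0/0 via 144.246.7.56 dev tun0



Longest prefix match for 128.103.30.0:
  /22 128.103.28.0: MATCH
  /17 12.217.128.0: no
  /28 72.81.177.32: no
  /0 0.0.0.0: MATCH
Selected: next-hop 5.38.82.61 via eth0 (matched /22)


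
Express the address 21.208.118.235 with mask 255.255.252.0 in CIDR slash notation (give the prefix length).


Binary: 11111111.11111111.11111100.00000000
Count leading 1s
Prefix: /22


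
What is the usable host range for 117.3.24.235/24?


Network: 117.3.24.0
Broadcast: 117.3.24.255
First usable = network + 1
Last usable = broadcast - 1
Range: 117.3.24.1 to 117.3.24.254


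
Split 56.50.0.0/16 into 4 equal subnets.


New prefix = 16 + 2 = 18
Each subnet has 16384 addresses
  56.50.0.0/18
  56.50.64.0/18
  56.50.128.0/18
  56.50.192.0/18
Subnets: 56.50.0.0/18, 56.50.64.0/18, 56.50.128.0/18, 56.50.192.0/18


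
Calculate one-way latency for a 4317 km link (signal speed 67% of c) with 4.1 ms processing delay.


Speed = 0.67 * 3e5 km/s = 201000 km/s
Propagation delay = 4317 / 201000 = 0.0215 s = 21.4776 ms
Processing delay = 4.1 ms
Total one-way latency = 25.5776 ms


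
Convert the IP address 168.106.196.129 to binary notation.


168 = 10101000
106 = 01101010
196 = 11000100
129 = 10000001
Binary: 10101000.01101010.11000100.10000001


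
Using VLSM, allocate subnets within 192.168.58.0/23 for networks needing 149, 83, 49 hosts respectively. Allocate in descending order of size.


149 hosts -> /24 (254 usable): 192.168.58.0/24
83 hosts -> /25 (126 usable): 192.168.59.0/25
49 hosts -> /26 (62 usable): 192.168.59.128/26
Allocation: 192.168.58.0/24 (149 hosts, 254 usable); 192.168.59.0/25 (83 hosts, 126 usable); 192.168.59.128/26 (49 hosts, 62 usable)


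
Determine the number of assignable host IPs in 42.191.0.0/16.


Host bits = 32 - 16 = 16
Total addresses = 2^16 = 65536
Usable = total - 2 (network and broadcast)
Usable hosts: 65534


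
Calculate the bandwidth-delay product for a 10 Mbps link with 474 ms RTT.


BDP = bandwidth * RTT
= 10 Mbps * 474 ms
= 10 * 1e6 * 474 / 1000 bits
= 4740000 bits
= 592500 bytes
= 578.6133 KB
BDP = 4740000 bits (592500 bytes)


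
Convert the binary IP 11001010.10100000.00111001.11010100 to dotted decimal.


11001010 = 202
10100000 = 160
00111001 = 57
11010100 = 212
IP: 202.160.57.212


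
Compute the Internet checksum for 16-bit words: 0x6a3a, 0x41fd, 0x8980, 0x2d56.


Sum all words (with carry folding):
+ 0x6a3a = 0x6a3a
+ 0x41fd = 0xac37
+ 0x8980 = 0x35b8
+ 0x2d56 = 0x630e
One's complement: ~0x630e
Checksum = 0x9cf1


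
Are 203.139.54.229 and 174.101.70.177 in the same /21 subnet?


Mask: 255.255.248.0
203.139.54.229 AND mask = 203.139.48.0
174.101.70.177 AND mask = 174.101.64.0
No, different subnets (203.139.48.0 vs 174.101.64.0)


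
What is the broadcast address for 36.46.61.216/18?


Network: 36.46.0.0/18
Host bits = 14
Set all host bits to 1:
Broadcast: 36.46.63.255


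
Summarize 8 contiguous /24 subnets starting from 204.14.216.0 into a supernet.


Original prefix: /24
Number of subnets: 8 = 2^3
New prefix = 24 - 3 = 21
Supernet: 204.14.216.0/21


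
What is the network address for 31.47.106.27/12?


IP:   00011111.00101111.01101010.00011011
Mask: 11111111.11110000.00000000.00000000
AND operation:
Net:  00011111.00100000.00000000.00000000
Network: 31.32.0.0/12


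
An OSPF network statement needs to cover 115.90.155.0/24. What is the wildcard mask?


Subnet mask: 255.255.255.0
Wildcard = 255.255.255.255 - subnet mask
255 - 255 = 0
255 - 255 = 0
255 - 255 = 0
255 - 0 = 255
Wildcard: 0.0.0.255


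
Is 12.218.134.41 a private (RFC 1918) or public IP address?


RFC 1918 private ranges:
  10.0.0.0/8 (10.0.0.0 - 10.255.255.255)
  172.16.0.0/12 (172.16.0.0 - 172.31.255.255)
  192.168.0.0/16 (192.168.0.0 - 192.168.255.255)
Public (not in any RFC 1918 range)


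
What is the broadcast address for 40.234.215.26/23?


Network: 40.234.214.0/23
Host bits = 9
Set all host bits to 1:
Broadcast: 40.234.215.255


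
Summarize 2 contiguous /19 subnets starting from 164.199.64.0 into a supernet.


Original prefix: /19
Number of subnets: 2 = 2^1
New prefix = 19 - 1 = 18
Supernet: 164.199.64.0/18


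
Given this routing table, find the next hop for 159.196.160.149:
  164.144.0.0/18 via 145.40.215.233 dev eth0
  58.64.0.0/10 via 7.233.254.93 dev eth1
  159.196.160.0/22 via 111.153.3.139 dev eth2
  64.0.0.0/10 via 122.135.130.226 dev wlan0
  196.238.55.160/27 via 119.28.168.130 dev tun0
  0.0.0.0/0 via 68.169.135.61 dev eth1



Longest prefix match for 159.196.160.149:
  /18 164.144.0.0: no
  /10 58.64.0.0: no
  /22 159.196.160.0: MATCH
  /10 64.0.0.0: no
  /27 196.238.55.160: no
  /0 0.0.0.0: MATCH
Selected: next-hop 111.153.3.139 via eth2 (matched /22)


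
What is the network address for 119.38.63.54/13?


IP:   01110111.00100110.00111111.00110110
Mask: 11111111.11111000.00000000.00000000
AND operation:
Net:  01110111.00100000.00000000.00000000
Network: 119.32.0.0/13


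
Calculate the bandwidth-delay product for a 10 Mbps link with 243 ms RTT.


BDP = bandwidth * RTT
= 10 Mbps * 243 ms
= 10 * 1e6 * 243 / 1000 bits
= 2430000 bits
= 303750 bytes
= 296.6309 KB
BDP = 2430000 bits (303750 bytes)


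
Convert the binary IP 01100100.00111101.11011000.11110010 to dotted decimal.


01100100 = 100
00111101 = 61
11011000 = 216
11110010 = 242
IP: 100.61.216.242


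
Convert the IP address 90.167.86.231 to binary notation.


90 = 01011010
167 = 10100111
86 = 01010110
231 = 11100111
Binary: 01011010.10100111.01010110.11100111


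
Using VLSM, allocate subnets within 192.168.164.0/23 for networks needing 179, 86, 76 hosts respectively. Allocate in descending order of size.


179 hosts -> /24 (254 usable): 192.168.164.0/24
86 hosts -> /25 (126 usable): 192.168.165.0/25
76 hosts -> /25 (126 usable): 192.168.165.128/25
Allocation: 192.168.164.0/24 (179 hosts, 254 usable); 192.168.165.0/25 (86 hosts, 126 usable); 192.168.165.128/25 (76 hosts, 126 usable)


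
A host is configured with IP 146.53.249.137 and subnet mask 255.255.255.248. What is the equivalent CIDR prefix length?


Binary: 11111111.11111111.11111111.11111000
Count leading 1s
Prefix: /29


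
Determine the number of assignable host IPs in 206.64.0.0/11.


Host bits = 32 - 11 = 21
Total addresses = 2^21 = 2097152
Usable = total - 2 (network and broadcast)
Usable hosts: 2097150


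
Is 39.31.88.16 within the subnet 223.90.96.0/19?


Subnet network: 223.90.96.0
Test IP AND mask: 39.31.64.0
No, 39.31.88.16 is not in 223.90.96.0/19


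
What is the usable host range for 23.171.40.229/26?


Network: 23.171.40.192
Broadcast: 23.171.40.255
First usable = network + 1
Last usable = broadcast - 1
Range: 23.171.40.193 to 23.171.40.254


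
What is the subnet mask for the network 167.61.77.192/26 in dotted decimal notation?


/26 means 26 network bits, 6 host bits
Binary: 11111111111111111111111111000000
Mask: 255.255.255.192


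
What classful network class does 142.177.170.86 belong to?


First octet: 142
Binary: 10001110
10xxxxxx -> Class B (128-191)
Class B, default mask 255.255.0.0 (/16)


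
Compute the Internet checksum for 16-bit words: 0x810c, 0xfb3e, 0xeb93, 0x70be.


Sum all words (with carry folding):
+ 0x810c = 0x810c
+ 0xfb3e = 0x7c4b
+ 0xeb93 = 0x67df
+ 0x70be = 0xd89d
One's complement: ~0xd89d
Checksum = 0x2762


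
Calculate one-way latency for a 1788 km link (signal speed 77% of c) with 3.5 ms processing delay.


Speed = 0.77 * 3e5 km/s = 231000 km/s
Propagation delay = 1788 / 231000 = 0.0077 s = 7.7403 ms
Processing delay = 3.5 ms
Total one-way latency = 11.2403 ms


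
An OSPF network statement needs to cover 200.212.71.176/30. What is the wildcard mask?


Subnet mask: 255.255.255.252
Wildcard = 255.255.255.255 - subnet mask
255 - 255 = 0
255 - 255 = 0
255 - 255 = 0
255 - 252 = 3
Wildcard: 0.0.0.3


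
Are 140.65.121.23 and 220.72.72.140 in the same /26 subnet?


Mask: 255.255.255.192
140.65.121.23 AND mask = 140.65.121.0
220.72.72.140 AND mask = 220.72.72.128
No, different subnets (140.65.121.0 vs 220.72.72.128)


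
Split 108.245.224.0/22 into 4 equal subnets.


New prefix = 22 + 2 = 24
Each subnet has 256 addresses
  108.245.224.0/24
  108.245.225.0/24
  108.245.226.0/24
  108.245.227.0/24
Subnets: 108.245.224.0/24, 108.245.225.0/24, 108.245.226.0/24, 108.245.227.0/24


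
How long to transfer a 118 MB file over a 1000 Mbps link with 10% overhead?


Effective throughput = 1000 * (1 - 10/100) = 900 Mbps
File size in Mb = 118 * 8 = 944 Mb
Time = 944 / 900
Time = 1.0489 seconds


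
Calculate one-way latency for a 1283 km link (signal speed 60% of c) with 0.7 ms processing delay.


Speed = 0.6 * 3e5 km/s = 180000 km/s
Propagation delay = 1283 / 180000 = 0.0071 s = 7.1278 ms
Processing delay = 0.7 ms
Total one-way latency = 7.8278 ms


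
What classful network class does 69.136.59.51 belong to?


First octet: 69
Binary: 01000101
0xxxxxxx -> Class A (1-126)
Class A, default mask 255.0.0.0 (/8)


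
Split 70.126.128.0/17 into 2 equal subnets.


New prefix = 17 + 1 = 18
Each subnet has 16384 addresses
  70.126.128.0/18
  70.126.192.0/18
Subnets: 70.126.128.0/18, 70.126.192.0/18


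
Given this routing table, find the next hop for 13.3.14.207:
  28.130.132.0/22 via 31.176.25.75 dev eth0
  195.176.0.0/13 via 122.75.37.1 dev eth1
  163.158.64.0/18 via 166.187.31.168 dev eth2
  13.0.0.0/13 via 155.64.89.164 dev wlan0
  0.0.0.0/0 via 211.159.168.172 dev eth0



Longest prefix match for 13.3.14.207:
  /22 28.130.132.0: no
  /13 195.176.0.0: no
  /18 163.158.64.0: no
  /13 13.0.0.0: MATCH
  /0 0.0.0.0: MATCH
Selected: next-hop 155.64.89.164 via wlan0 (matched /13)


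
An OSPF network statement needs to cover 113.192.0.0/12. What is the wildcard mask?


Subnet mask: 255.240.0.0
Wildcard = 255.255.255.255 - subnet mask
255 - 255 = 0
255 - 240 = 15
255 - 0 = 255
255 - 0 = 255
Wildcard: 0.15.255.255


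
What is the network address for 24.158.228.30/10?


IP:   00011000.10011110.11100100.00011110
Mask: 11111111.11000000.00000000.00000000
AND operation:
Net:  00011000.10000000.00000000.00000000
Network: 24.128.0.0/10


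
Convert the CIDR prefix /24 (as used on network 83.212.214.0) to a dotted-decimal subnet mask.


/24 means 24 network bits, 8 host bits
Binary: 11111111111111111111111100000000
Mask: 255.255.255.0


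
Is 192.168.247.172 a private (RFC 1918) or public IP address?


RFC 1918 private ranges:
  10.0.0.0/8 (10.0.0.0 - 10.255.255.255)
  172.16.0.0/12 (172.16.0.0 - 172.31.255.255)
  192.168.0.0/16 (192.168.0.0 - 192.168.255.255)
Private (in 192.168.0.0/16)


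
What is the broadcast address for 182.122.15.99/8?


Network: 182.0.0.0/8
Host bits = 24
Set all host bits to 1:
Broadcast: 182.255.255.255


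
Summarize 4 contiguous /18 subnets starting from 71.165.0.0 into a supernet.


Original prefix: /18
Number of subnets: 4 = 2^2
New prefix = 18 - 2 = 16
Supernet: 71.165.0.0/16


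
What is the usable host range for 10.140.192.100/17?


Network: 10.140.128.0
Broadcast: 10.140.255.255
First usable = network + 1
Last usable = broadcast - 1
Range: 10.140.128.1 to 10.140.255.254


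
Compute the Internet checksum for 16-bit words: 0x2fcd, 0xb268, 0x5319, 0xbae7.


Sum all words (with carry folding):
+ 0x2fcd = 0x2fcd
+ 0xb268 = 0xe235
+ 0x5319 = 0x354f
+ 0xbae7 = 0xf036
One's complement: ~0xf036
Checksum = 0x0fc9


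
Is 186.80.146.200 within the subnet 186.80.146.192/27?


Subnet network: 186.80.146.192
Test IP AND mask: 186.80.146.192
Yes, 186.80.146.200 is in 186.80.146.192/27


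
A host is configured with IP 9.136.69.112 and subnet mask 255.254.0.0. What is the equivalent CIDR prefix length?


Binary: 11111111.11111110.00000000.00000000
Count leading 1s
Prefix: /15


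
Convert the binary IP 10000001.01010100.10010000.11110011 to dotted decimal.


10000001 = 129
01010100 = 84
10010000 = 144
11110011 = 243
IP: 129.84.144.243


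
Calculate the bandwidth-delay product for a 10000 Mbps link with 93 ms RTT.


BDP = bandwidth * RTT
= 10000 Mbps * 93 ms
= 10000 * 1e6 * 93 / 1000 bits
= 930000000 bits
= 116250000 bytes
= 113525.3906 KB
BDP = 930000000 bits (116250000 bytes)


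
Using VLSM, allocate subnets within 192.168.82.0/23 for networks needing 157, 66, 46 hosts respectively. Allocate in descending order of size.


157 hosts -> /24 (254 usable): 192.168.82.0/24
66 hosts -> /25 (126 usable): 192.168.83.0/25
46 hosts -> /26 (62 usable): 192.168.83.128/26
Allocation: 192.168.82.0/24 (157 hosts, 254 usable); 192.168.83.0/25 (66 hosts, 126 usable); 192.168.83.128/26 (46 hosts, 62 usable)


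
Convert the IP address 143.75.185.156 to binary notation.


143 = 10001111
75 = 01001011
185 = 10111001
156 = 10011100
Binary: 10001111.01001011.10111001.10011100


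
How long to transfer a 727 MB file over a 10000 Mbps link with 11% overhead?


Effective throughput = 10000 * (1 - 11/100) = 8900 Mbps
File size in Mb = 727 * 8 = 5816 Mb
Time = 5816 / 8900
Time = 0.6535 seconds


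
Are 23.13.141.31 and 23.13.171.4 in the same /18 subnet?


Mask: 255.255.192.0
23.13.141.31 AND mask = 23.13.128.0
23.13.171.4 AND mask = 23.13.128.0
Yes, same subnet (23.13.128.0)


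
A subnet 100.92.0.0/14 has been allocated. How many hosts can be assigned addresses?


Host bits = 32 - 14 = 18
Total addresses = 2^18 = 262144
Usable = total - 2 (network and broadcast)
Usable hosts: 262142


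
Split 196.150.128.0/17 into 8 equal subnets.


New prefix = 17 + 3 = 20
Each subnet has 4096 addresses
  196.150.128.0/20
  196.150.144.0/20
  196.150.160.0/20
  196.150.176.0/20
  196.150.192.0/20
  196.150.208.0/20
  196.150.224.0/20
  196.150.240.0/20
Subnets: 196.150.128.0/20, 196.150.144.0/20, 196.150.160.0/20, 196.150.176.0/20, 196.150.192.0/20, 196.150.208.0/20, 196.150.224.0/20, 196.150.240.0/20


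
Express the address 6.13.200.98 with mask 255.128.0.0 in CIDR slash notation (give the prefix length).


Binary: 11111111.10000000.00000000.00000000
Count leading 1s
Prefix: /9


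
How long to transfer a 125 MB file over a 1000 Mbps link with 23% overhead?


Effective throughput = 1000 * (1 - 23/100) = 770 Mbps
File size in Mb = 125 * 8 = 1000 Mb
Time = 1000 / 770
Time = 1.2987 seconds


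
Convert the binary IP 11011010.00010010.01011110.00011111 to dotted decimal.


11011010 = 218
00010010 = 18
01011110 = 94
00011111 = 31
IP: 218.18.94.31


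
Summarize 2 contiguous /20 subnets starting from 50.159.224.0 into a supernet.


Original prefix: /20
Number of subnets: 2 = 2^1
New prefix = 20 - 1 = 19
Supernet: 50.159.224.0/19


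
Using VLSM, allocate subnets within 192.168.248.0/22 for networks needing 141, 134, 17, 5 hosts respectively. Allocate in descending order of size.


141 hosts -> /24 (254 usable): 192.168.248.0/24
134 hosts -> /24 (254 usable): 192.168.249.0/24
17 hosts -> /27 (30 usable): 192.168.250.0/27
5 hosts -> /29 (6 usable): 192.168.250.32/29
Allocation: 192.168.248.0/24 (141 hosts, 254 usable); 192.168.249.0/24 (134 hosts, 254 usable); 192.168.250.0/27 (17 hosts, 30 usable); 192.168.250.32/29 (5 hosts, 6 usable)


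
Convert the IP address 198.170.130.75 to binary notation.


198 = 11000110
170 = 10101010
130 = 10000010
75 = 01001011
Binary: 11000110.10101010.10000010.01001011


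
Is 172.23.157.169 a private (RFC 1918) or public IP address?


RFC 1918 private ranges:
  10.0.0.0/8 (10.0.0.0 - 10.255.255.255)
  172.16.0.0/12 (172.16.0.0 - 172.31.255.255)
  192.168.0.0/16 (192.168.0.0 - 192.168.255.255)
Private (in 172.16.0.0/12)


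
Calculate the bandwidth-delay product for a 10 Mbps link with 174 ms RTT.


BDP = bandwidth * RTT
= 10 Mbps * 174 ms
= 10 * 1e6 * 174 / 1000 bits
= 1740000 bits
= 217500 bytes
= 212.4023 KB
BDP = 1740000 bits (217500 bytes)


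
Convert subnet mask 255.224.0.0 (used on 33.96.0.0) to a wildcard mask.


Subnet mask: 255.224.0.0
Wildcard = 255.255.255.255 - subnet mask
255 - 255 = 0
255 - 224 = 31
255 - 0 = 255
255 - 0 = 255
Wildcard: 0.31.255.255


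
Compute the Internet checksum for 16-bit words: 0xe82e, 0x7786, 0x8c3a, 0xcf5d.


Sum all words (with carry folding):
+ 0xe82e = 0xe82e
+ 0x7786 = 0x5fb5
+ 0x8c3a = 0xebef
+ 0xcf5d = 0xbb4d
One's complement: ~0xbb4d
Checksum = 0x44b2


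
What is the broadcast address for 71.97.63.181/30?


Network: 71.97.63.180/30
Host bits = 2
Set all host bits to 1:
Broadcast: 71.97.63.183


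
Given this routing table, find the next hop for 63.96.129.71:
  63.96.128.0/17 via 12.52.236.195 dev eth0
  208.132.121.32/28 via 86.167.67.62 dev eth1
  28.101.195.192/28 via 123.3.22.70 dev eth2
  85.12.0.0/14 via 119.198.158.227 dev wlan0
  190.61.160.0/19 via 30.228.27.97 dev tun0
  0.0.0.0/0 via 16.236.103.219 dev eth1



Longest prefix match for 63.96.129.71:
  /17 63.96.128.0: MATCH
  /28 208.132.121.32: no
  /28 28.101.195.192: no
  /14 85.12.0.0: no
  /19 190.61.160.0: no
  /0 0.0.0.0: MATCH
Selected: next-hop 12.52.236.195 via eth0 (matched /17)


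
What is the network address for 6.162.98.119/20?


IP:   00000110.10100010.01100010.01110111
Mask: 11111111.11111111.11110000.00000000
AND operation:
Net:  00000110.10100010.01100000.00000000
Network: 6.162.96.0/20


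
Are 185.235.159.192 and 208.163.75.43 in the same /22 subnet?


Mask: 255.255.252.0
185.235.159.192 AND mask = 185.235.156.0
208.163.75.43 AND mask = 208.163.72.0
No, different subnets (185.235.156.0 vs 208.163.72.0)


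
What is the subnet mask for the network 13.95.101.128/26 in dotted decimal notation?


/26 means 26 network bits, 6 host bits
Binary: 11111111111111111111111111000000
Mask: 255.255.255.192


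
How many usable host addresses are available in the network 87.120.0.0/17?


Host bits = 32 - 17 = 15
Total addresses = 2^15 = 32768
Usable = total - 2 (network and broadcast)
Usable hosts: 32766


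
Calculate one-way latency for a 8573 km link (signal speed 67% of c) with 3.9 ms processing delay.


Speed = 0.67 * 3e5 km/s = 201000 km/s
Propagation delay = 8573 / 201000 = 0.0427 s = 42.6517 ms
Processing delay = 3.9 ms
Total one-way latency = 46.5517 ms


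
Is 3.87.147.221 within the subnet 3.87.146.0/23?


Subnet network: 3.87.146.0
Test IP AND mask: 3.87.146.0
Yes, 3.87.147.221 is in 3.87.146.0/23


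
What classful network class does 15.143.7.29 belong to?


First octet: 15
Binary: 00001111
0xxxxxxx -> Class A (1-126)
Class A, default mask 255.0.0.0 (/8)


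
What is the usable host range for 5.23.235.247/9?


Network: 5.0.0.0
Broadcast: 5.127.255.255
First usable = network + 1
Last usable = broadcast - 1
Range: 5.0.0.1 to 5.127.255.254


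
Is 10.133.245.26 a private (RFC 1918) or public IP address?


RFC 1918 private ranges:
  10.0.0.0/8 (10.0.0.0 - 10.255.255.255)
  172.16.0.0/12 (172.16.0.0 - 172.31.255.255)
  192.168.0.0/16 (192.168.0.0 - 192.168.255.255)
Private (in 10.0.0.0/8)


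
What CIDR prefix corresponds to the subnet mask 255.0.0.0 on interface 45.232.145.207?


Binary: 11111111.00000000.00000000.00000000
Count leading 1s
Prefix: /8


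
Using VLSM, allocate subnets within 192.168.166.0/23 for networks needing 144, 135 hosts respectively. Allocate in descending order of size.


144 hosts -> /24 (254 usable): 192.168.166.0/24
135 hosts -> /24 (254 usable): 192.168.167.0/24
Allocation: 192.168.166.0/24 (144 hosts, 254 usable); 192.168.167.0/24 (135 hosts, 254 usable)


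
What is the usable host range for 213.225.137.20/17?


Network: 213.225.128.0
Broadcast: 213.225.255.255
First usable = network + 1
Last usable = broadcast - 1
Range: 213.225.128.1 to 213.225.255.254


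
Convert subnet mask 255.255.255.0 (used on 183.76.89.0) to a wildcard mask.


Subnet mask: 255.255.255.0
Wildcard = 255.255.255.255 - subnet mask
255 - 255 = 0
255 - 255 = 0
255 - 255 = 0
255 - 0 = 255
Wildcard: 0.0.0.255


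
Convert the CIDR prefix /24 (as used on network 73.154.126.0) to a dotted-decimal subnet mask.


/24 means 24 network bits, 8 host bits
Binary: 11111111111111111111111100000000
Mask: 255.255.255.0


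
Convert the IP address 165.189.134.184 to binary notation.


165 = 10100101
189 = 10111101
134 = 10000110
184 = 10111000
Binary: 10100101.10111101.10000110.10111000


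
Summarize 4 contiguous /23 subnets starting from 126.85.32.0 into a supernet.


Original prefix: /23
Number of subnets: 4 = 2^2
New prefix = 23 - 2 = 21
Supernet: 126.85.32.0/21


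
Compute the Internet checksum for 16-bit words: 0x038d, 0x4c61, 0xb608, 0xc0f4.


Sum all words (with carry folding):
+ 0x038d = 0x038d
+ 0x4c61 = 0x4fee
+ 0xb608 = 0x05f7
+ 0xc0f4 = 0xc6eb
One's complement: ~0xc6eb
Checksum = 0x3914


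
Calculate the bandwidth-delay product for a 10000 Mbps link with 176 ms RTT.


BDP = bandwidth * RTT
= 10000 Mbps * 176 ms
= 10000 * 1e6 * 176 / 1000 bits
= 1760000000 bits
= 220000000 bytes
= 214843.75 KB
BDP = 1760000000 bits (220000000 bytes)


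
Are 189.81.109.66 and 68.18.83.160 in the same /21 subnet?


Mask: 255.255.248.0
189.81.109.66 AND mask = 189.81.104.0
68.18.83.160 AND mask = 68.18.80.0
No, different subnets (189.81.104.0 vs 68.18.80.0)


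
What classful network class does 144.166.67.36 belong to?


First octet: 144
Binary: 10010000
10xxxxxx -> Class B (128-191)
Class B, default mask 255.255.0.0 (/16)


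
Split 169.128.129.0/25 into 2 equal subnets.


New prefix = 25 + 1 = 26
Each subnet has 64 addresses
  169.128.129.0/26
  169.128.129.64/26
Subnets: 169.128.129.0/26, 169.128.129.64/26


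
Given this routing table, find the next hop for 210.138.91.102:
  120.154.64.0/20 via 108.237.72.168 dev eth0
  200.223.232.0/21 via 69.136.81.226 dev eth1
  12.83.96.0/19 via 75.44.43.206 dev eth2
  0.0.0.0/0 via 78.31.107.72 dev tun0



Longest prefix match for 210.138.91.102:
  /20 120.154.64.0: no
  /21 200.223.232.0: no
  /19 12.83.96.0: no
  /0 0.0.0.0: MATCH
Selected: next-hop 78.31.107.72 via tun0 (matched /0)


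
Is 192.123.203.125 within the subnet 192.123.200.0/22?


Subnet network: 192.123.200.0
Test IP AND mask: 192.123.200.0
Yes, 192.123.203.125 is in 192.123.200.0/22


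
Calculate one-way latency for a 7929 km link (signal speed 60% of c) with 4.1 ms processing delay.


Speed = 0.6 * 3e5 km/s = 180000 km/s
Propagation delay = 7929 / 180000 = 0.044 s = 44.05 ms
Processing delay = 4.1 ms
Total one-way latency = 48.15 ms


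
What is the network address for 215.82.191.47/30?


IP:   11010111.01010010.10111111.00101111
Mask: 11111111.11111111.11111111.11111100
AND operation:
Net:  11010111.01010010.10111111.00101100
Network: 215.82.191.44/30


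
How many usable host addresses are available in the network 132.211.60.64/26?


Host bits = 32 - 26 = 6
Total addresses = 2^6 = 64
Usable = total - 2 (network and broadcast)
Usable hosts: 62


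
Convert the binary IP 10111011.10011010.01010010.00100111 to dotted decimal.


10111011 = 187
10011010 = 154
01010010 = 82
00100111 = 39
IP: 187.154.82.39


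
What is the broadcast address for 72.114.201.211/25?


Network: 72.114.201.128/25
Host bits = 7
Set all host bits to 1:
Broadcast: 72.114.201.255


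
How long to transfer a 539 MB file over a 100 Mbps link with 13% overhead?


Effective throughput = 100 * (1 - 13/100) = 87 Mbps
File size in Mb = 539 * 8 = 4312 Mb
Time = 4312 / 87
Time = 49.5632 seconds


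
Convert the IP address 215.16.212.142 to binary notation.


215 = 11010111
16 = 00010000
212 = 11010100
142 = 10001110
Binary: 11010111.00010000.11010100.10001110


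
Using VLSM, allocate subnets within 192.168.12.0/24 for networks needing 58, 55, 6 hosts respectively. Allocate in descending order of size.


58 hosts -> /26 (62 usable): 192.168.12.0/26
55 hosts -> /26 (62 usable): 192.168.12.64/26
6 hosts -> /29 (6 usable): 192.168.12.128/29
Allocation: 192.168.12.0/26 (58 hosts, 62 usable); 192.168.12.64/26 (55 hosts, 62 usable); 192.168.12.128/29 (6 hosts, 6 usable)


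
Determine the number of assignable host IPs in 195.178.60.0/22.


Host bits = 32 - 22 = 10
Total addresses = 2^10 = 1024
Usable = total - 2 (network and broadcast)
Usable hosts: 1022


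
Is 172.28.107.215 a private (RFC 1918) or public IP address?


RFC 1918 private ranges:
  10.0.0.0/8 (10.0.0.0 - 10.255.255.255)
  172.16.0.0/12 (172.16.0.0 - 172.31.255.255)
  192.168.0.0/16 (192.168.0.0 - 192.168.255.255)
Private (in 172.16.0.0/12)


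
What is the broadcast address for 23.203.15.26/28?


Network: 23.203.15.16/28
Host bits = 4
Set all host bits to 1:
Broadcast: 23.203.15.31


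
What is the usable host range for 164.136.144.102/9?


Network: 164.128.0.0
Broadcast: 164.255.255.255
First usable = network + 1
Last usable = broadcast - 1
Range: 164.128.0.1 to 164.255.255.254


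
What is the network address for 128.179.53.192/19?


IP:   10000000.10110011.00110101.11000000
Mask: 11111111.11111111.11100000.00000000
AND operation:
Net:  10000000.10110011.00100000.00000000
Network: 128.179.32.0/19


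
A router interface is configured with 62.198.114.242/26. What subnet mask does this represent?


/26 means 26 network bits, 6 host bits
Binary: 11111111111111111111111111000000
Mask: 255.255.255.192


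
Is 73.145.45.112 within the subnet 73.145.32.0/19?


Subnet network: 73.145.32.0
Test IP AND mask: 73.145.32.0
Yes, 73.145.45.112 is in 73.145.32.0/19


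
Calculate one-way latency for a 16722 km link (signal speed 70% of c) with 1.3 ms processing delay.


Speed = 0.7 * 3e5 km/s = 210000 km/s
Propagation delay = 16722 / 210000 = 0.0796 s = 79.6286 ms
Processing delay = 1.3 ms
Total one-way latency = 80.9286 ms


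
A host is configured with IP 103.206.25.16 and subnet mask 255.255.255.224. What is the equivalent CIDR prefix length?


Binary: 11111111.11111111.11111111.11100000
Count leading 1s
Prefix: /27


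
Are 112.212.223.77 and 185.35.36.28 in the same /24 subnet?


Mask: 255.255.255.0
112.212.223.77 AND mask = 112.212.223.0
185.35.36.28 AND mask = 185.35.36.0
No, different subnets (112.212.223.0 vs 185.35.36.0)


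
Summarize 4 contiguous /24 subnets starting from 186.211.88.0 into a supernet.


Original prefix: /24
Number of subnets: 4 = 2^2
New prefix = 24 - 2 = 22
Supernet: 186.211.88.0/22


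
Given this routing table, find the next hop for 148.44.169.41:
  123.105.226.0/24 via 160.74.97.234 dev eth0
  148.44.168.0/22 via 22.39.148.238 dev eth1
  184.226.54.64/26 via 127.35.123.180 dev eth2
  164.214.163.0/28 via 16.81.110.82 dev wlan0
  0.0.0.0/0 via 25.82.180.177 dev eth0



Longest prefix match for 148.44.169.41:
  /24 123.105.226.0: no
  /22 148.44.168.0: MATCH
  /26 184.226.54.64: no
  /28 164.214.163.0: no
  /0 0.0.0.0: MATCH
Selected: next-hop 22.39.148.238 via eth1 (matched /22)


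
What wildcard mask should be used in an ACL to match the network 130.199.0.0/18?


Subnet mask: 255.255.192.0
Wildcard = 255.255.255.255 - subnet mask
255 - 255 = 0
255 - 255 = 0
255 - 192 = 63
255 - 0 = 255
Wildcard: 0.0.63.255


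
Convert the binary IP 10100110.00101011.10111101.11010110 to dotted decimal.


10100110 = 166
00101011 = 43
10111101 = 189
11010110 = 214
IP: 166.43.189.214


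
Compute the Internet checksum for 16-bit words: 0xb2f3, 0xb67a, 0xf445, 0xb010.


Sum all words (with carry folding):
+ 0xb2f3 = 0xb2f3
+ 0xb67a = 0x696e
+ 0xf445 = 0x5db4
+ 0xb010 = 0x0dc5
One's complement: ~0x0dc5
Checksum = 0xf23a


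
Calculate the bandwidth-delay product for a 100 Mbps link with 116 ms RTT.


BDP = bandwidth * RTT
= 100 Mbps * 116 ms
= 100 * 1e6 * 116 / 1000 bits
= 11600000 bits
= 1450000 bytes
= 1416.0156 KB
BDP = 11600000 bits (1450000 bytes)


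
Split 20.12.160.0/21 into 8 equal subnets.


New prefix = 21 + 3 = 24
Each subnet has 256 addresses
  20.12.160.0/24
  20.12.161.0/24
  20.12.162.0/24
  20.12.163.0/24
  20.12.164.0/24
  20.12.165.0/24
  20.12.166.0/24
  20.12.167.0/24
Subnets: 20.12.160.0/24, 20.12.161.0/24, 20.12.162.0/24, 20.12.163.0/24, 20.12.164.0/24, 20.12.165.0/24, 20.12.166.0/24, 20.12.167.0/24


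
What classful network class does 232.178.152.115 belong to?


First octet: 232
Binary: 11101000
1110xxxx -> Class D (224-239)
Class D (multicast), default mask N/A


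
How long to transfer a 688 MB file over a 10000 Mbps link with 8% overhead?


Effective throughput = 10000 * (1 - 8/100) = 9200 Mbps
File size in Mb = 688 * 8 = 5504 Mb
Time = 5504 / 9200
Time = 0.5983 seconds


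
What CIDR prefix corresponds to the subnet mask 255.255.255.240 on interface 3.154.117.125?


Binary: 11111111.11111111.11111111.11110000
Count leading 1s
Prefix: /28


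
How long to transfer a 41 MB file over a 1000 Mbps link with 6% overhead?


Effective throughput = 1000 * (1 - 6/100) = 940 Mbps
File size in Mb = 41 * 8 = 328 Mb
Time = 328 / 940
Time = 0.3489 seconds


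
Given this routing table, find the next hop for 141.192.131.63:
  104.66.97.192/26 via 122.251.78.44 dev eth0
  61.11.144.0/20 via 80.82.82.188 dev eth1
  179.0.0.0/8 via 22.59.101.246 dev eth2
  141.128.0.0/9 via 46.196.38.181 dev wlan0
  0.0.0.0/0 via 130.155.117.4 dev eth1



Longest prefix match for 141.192.131.63:
  /26 104.66.97.192: no
  /20 61.11.144.0: no
  /8 179.0.0.0: no
  /9 141.128.0.0: MATCH
  /0 0.0.0.0: MATCH
Selected: next-hop 46.196.38.181 via wlan0 (matched /9)


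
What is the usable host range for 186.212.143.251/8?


Network: 186.0.0.0
Broadcast: 186.255.255.255
First usable = network + 1
Last usable = broadcast - 1
Range: 186.0.0.1 to 186.255.255.254


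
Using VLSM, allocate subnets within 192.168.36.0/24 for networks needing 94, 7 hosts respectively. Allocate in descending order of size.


94 hosts -> /25 (126 usable): 192.168.36.0/25
7 hosts -> /28 (14 usable): 192.168.36.128/28
Allocation: 192.168.36.0/25 (94 hosts, 126 usable); 192.168.36.128/28 (7 hosts, 14 usable)


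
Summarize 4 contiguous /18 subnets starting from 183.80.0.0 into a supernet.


Original prefix: /18
Number of subnets: 4 = 2^2
New prefix = 18 - 2 = 16
Supernet: 183.80.0.0/16


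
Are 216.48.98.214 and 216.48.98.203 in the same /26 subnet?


Mask: 255.255.255.192
216.48.98.214 AND mask = 216.48.98.192
216.48.98.203 AND mask = 216.48.98.192
Yes, same subnet (216.48.98.192)


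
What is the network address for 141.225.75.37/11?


IP:   10001101.11100001.01001011.00100101
Mask: 11111111.11100000.00000000.00000000
AND operation:
Net:  10001101.11100000.00000000.00000000
Network: 141.224.0.0/11


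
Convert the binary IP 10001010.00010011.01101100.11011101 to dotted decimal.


10001010 = 138
00010011 = 19
01101100 = 108
11011101 = 221
IP: 138.19.108.221


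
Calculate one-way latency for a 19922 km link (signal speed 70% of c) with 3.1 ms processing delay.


Speed = 0.7 * 3e5 km/s = 210000 km/s
Propagation delay = 19922 / 210000 = 0.0949 s = 94.8667 ms
Processing delay = 3.1 ms
Total one-way latency = 97.9667 ms


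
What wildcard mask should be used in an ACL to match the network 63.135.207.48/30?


Subnet mask: 255.255.255.252
Wildcard = 255.255.255.255 - subnet mask
255 - 255 = 0
255 - 255 = 0
255 - 255 = 0
255 - 252 = 3
Wildcard: 0.0.0.3


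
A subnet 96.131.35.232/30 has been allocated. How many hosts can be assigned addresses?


Host bits = 32 - 30 = 2
Total addresses = 2^2 = 4
Usable = total - 2 (network and broadcast)
Usable hosts: 2


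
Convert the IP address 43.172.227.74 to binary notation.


43 = 00101011
172 = 10101100
227 = 11100011
74 = 01001010
Binary: 00101011.10101100.11100011.01001010


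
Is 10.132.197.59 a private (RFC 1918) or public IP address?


RFC 1918 private ranges:
  10.0.0.0/8 (10.0.0.0 - 10.255.255.255)
  172.16.0.0/12 (172.16.0.0 - 172.31.255.255)
  192.168.0.0/16 (192.168.0.0 - 192.168.255.255)
Private (in 10.0.0.0/8)


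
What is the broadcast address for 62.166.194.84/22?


Network: 62.166.192.0/22
Host bits = 10
Set all host bits to 1:
Broadcast: 62.166.195.255


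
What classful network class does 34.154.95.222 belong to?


First octet: 34
Binary: 00100010
0xxxxxxx -> Class A (1-126)
Class A, default mask 255.0.0.0 (/8)


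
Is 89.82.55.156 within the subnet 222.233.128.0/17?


Subnet network: 222.233.128.0
Test IP AND mask: 89.82.0.0
No, 89.82.55.156 is not in 222.233.128.0/17


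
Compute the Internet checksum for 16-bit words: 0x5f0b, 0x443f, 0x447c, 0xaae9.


Sum all words (with carry folding):
+ 0x5f0b = 0x5f0b
+ 0x443f = 0xa34a
+ 0x447c = 0xe7c6
+ 0xaae9 = 0x92b0
One's complement: ~0x92b0
Checksum = 0x6d4f


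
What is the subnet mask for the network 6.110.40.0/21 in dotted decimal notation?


/21 means 21 network bits, 11 host bits
Binary: 11111111111111111111100000000000
Mask: 255.255.248.0


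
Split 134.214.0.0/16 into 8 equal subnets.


New prefix = 16 + 3 = 19
Each subnet has 8192 addresses
  134.214.0.0/19
  134.214.32.0/19
  134.214.64.0/19
  134.214.96.0/19
  134.214.128.0/19
  134.214.160.0/19
  134.214.192.0/19
  134.214.224.0/19
Subnets: 134.214.0.0/19, 134.214.32.0/19, 134.214.64.0/19, 134.214.96.0/19, 134.214.128.0/19, 134.214.160.0/19, 134.214.192.0/19, 134.214.224.0/19


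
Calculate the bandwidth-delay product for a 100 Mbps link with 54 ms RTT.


BDP = bandwidth * RTT
= 100 Mbps * 54 ms
= 100 * 1e6 * 54 / 1000 bits
= 5400000 bits
= 675000 bytes
= 659.1797 KB
BDP = 5400000 bits (675000 bytes)


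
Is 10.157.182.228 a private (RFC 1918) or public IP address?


RFC 1918 private ranges:
  10.0.0.0/8 (10.0.0.0 - 10.255.255.255)
  172.16.0.0/12 (172.16.0.0 - 172.31.255.255)
  192.168.0.0/16 (192.168.0.0 - 192.168.255.255)
Private (in 10.0.0.0/8)


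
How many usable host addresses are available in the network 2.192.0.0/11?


Host bits = 32 - 11 = 21
Total addresses = 2^21 = 2097152
Usable = total - 2 (network and broadcast)
Usable hosts: 2097150


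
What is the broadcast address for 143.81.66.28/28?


Network: 143.81.66.16/28
Host bits = 4
Set all host bits to 1:
Broadcast: 143.81.66.31


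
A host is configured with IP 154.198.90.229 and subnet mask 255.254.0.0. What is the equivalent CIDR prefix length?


Binary: 11111111.11111110.00000000.00000000
Count leading 1s
Prefix: /15
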